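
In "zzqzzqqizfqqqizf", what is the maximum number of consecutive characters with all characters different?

4

[z] len 1
[z] len 1
[z, q] len 2
[q, z] len 2
[z] len 1
[z, q] len 2
[q] len 1
[q, i] len 2
[q, i, z] len 3
[q, i, z, f] len 4
[i, z, f, q] len 4
[q] len 1
[q] len 1
[q, i] len 2
[q, i, z] len 3
[q, i, z, f] len 4
Longest all-distinct length: 4.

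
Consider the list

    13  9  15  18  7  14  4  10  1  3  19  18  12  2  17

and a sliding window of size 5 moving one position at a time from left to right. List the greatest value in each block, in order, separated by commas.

[13, 9, 15, 18, 7] → max 18
[9, 15, 18, 7, 14] → max 18
[15, 18, 7, 14, 4] → max 18
[18, 7, 14, 4, 10] → max 18
[7, 14, 4, 10, 1] → max 14
[14, 4, 10, 1, 3] → max 14
[4, 10, 1, 3, 19] → max 19
[10, 1, 3, 19, 18] → max 19
[1, 3, 19, 18, 12] → max 19
[3, 19, 18, 12, 2] → max 19
[19, 18, 12, 2, 17] → max 19

18, 18, 18, 18, 14, 14, 19, 19, 19, 19, 19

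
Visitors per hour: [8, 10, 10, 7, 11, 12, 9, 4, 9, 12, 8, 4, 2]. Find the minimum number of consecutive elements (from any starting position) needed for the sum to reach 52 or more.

6

add 8: running sum 8 < 52
add 10: running sum 18 < 52
add 10: running sum 28 < 52
add 7: running sum 35 < 52
add 11: running sum 46 < 52
end 5: [8, 10, 10, 7, 11, 12] sum 58, len 6
end 6: [10, 10, 7, 11, 12, 9] sum 59, len 6
end 7: [10, 7, 11, 12, 9, 4] sum 53, len 6
end 8: [7, 11, 12, 9, 4, 9] sum 52, len 6
end 9: [11, 12, 9, 4, 9, 12] sum 57, len 6
end 10: [12, 9, 4, 9, 12, 8] sum 54, len 6
end 11: [12, 9, 4, 9, 12, 8, 4] sum 58, len 7
end 12: [12, 9, 4, 9, 12, 8, 4, 2] sum 60, len 8
Shortest qualifying length: 6.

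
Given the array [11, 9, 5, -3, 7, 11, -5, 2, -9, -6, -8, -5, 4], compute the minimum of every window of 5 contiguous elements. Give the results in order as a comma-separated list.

11 9 5 -3 7 → min -3
9 5 -3 7 11 → min -3
5 -3 7 11 -5 → min -5
-3 7 11 -5 2 → min -5
7 11 -5 2 -9 → min -9
11 -5 2 -9 -6 → min -9
-5 2 -9 -6 -8 → min -9
2 -9 -6 -8 -5 → min -9
-9 -6 -8 -5 4 → min -9

-3, -3, -5, -5, -9, -9, -9, -9, -9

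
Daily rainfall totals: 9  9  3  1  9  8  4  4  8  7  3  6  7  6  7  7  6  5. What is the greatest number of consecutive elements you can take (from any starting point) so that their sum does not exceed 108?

add 9: [9] sum 9, len 1
add 9: [9, 9] sum 18, len 2
add 3: [9, 9, 3] sum 21, len 3
add 1: [9, 9, 3, 1] sum 22, len 4
add 9: [9, 9, 3, 1, 9] sum 31, len 5
add 8: [9, 9, 3, 1, 9, 8] sum 39, len 6
add 4: [9, 9, 3, 1, 9, 8, 4] sum 43, len 7
add 4: [9, 9, 3, 1, 9, 8, 4, 4] sum 47, len 8
add 8: [9, 9, 3, 1, 9, 8, 4, 4, 8] sum 55, len 9
add 7: [9, 9, 3, 1, 9, 8, 4, 4, 8, 7] sum 62, len 10
add 3: [9, 9, 3, 1, 9, 8, 4, 4, 8, 7, 3] sum 65, len 11
add 6: [9, 9, 3, 1, 9, 8, 4, 4, 8, 7, 3, 6] sum 71, len 12
add 7: [9, 9, 3, 1, 9, 8, 4, 4, 8, 7, 3, 6, 7] sum 78, len 13
add 6: [9, 9, 3, 1, 9, 8, 4, 4, 8, 7, 3, 6, 7, 6] sum 84, len 14
add 7: [9, 9, 3, 1, 9, 8, 4, 4, 8, 7, 3, 6, 7, 6, 7] sum 91, len 15
add 7: [9, 9, 3, 1, 9, 8, 4, 4, 8, 7, 3, 6, 7, 6, 7, 7] sum 98, len 16
add 6: [9, 9, 3, 1, 9, 8, 4, 4, 8, 7, 3, 6, 7, 6, 7, 7, 6] sum 104, len 17
add 5: [9, 3, 1, 9, 8, 4, 4, 8, 7, 3, 6, 7, 6, 7, 7, 6, 5] sum 100, len 17
Longest length seen: 17.

17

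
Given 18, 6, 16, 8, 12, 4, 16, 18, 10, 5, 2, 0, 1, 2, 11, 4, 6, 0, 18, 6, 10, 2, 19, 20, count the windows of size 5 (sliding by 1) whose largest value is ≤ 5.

1

18 6 16 8 12 → max 18
6 16 8 12 4 → max 16
16 8 12 4 16 → max 16
8 12 4 16 18 → max 18
12 4 16 18 10 → max 18
4 16 18 10 5 → max 18
16 18 10 5 2 → max 18
18 10 5 2 0 → max 18
10 5 2 0 1 → max 10
5 2 0 1 2 → max 5  ≤ 5 ✓
2 0 1 2 11 → max 11
0 1 2 11 4 → max 11
1 2 11 4 6 → max 11
2 11 4 6 0 → max 11
11 4 6 0 18 → max 18
4 6 0 18 6 → max 18
6 0 18 6 10 → max 18
0 18 6 10 2 → max 18
18 6 10 2 19 → max 19
6 10 2 19 20 → max 20
1 window satisfy the condition.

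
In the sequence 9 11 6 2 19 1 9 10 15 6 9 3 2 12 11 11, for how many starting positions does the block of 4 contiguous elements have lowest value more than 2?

[9, 11, 6, 2] → min 2
[11, 6, 2, 19] → min 2
[6, 2, 19, 1] → min 1
[2, 19, 1, 9] → min 1
[19, 1, 9, 10] → min 1
[1, 9, 10, 15] → min 1
[9, 10, 15, 6] → min 6  > 2 ✓
[10, 15, 6, 9] → min 6  > 2 ✓
[15, 6, 9, 3] → min 3  > 2 ✓
[6, 9, 3, 2] → min 2
[9, 3, 2, 12] → min 2
[3, 2, 12, 11] → min 2
[2, 12, 11, 11] → min 2
3 windows satisfy the condition.

3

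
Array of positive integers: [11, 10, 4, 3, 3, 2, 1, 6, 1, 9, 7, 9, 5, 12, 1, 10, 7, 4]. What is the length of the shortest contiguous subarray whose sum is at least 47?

Extend right; whenever the sum reaches 47, record the length and shrink from the left:
add 11: running sum 11 < 47
add 10: running sum 21 < 47
add 4: running sum 25 < 47
add 3: running sum 28 < 47
add 3: running sum 31 < 47
add 2: running sum 33 < 47
add 1: running sum 34 < 47
add 6: running sum 40 < 47
add 1: running sum 41 < 47
add 9: shortest ending here [11, 10, 4, 3, 3, 2, 1, 6, 1, 9] sum 50, len 10
add 7: shortest ending here [11, 10, 4, 3, 3, 2, 1, 6, 1, 9, 7] sum 57, len 11
add 9: shortest ending here [10, 4, 3, 3, 2, 1, 6, 1, 9, 7, 9] sum 55, len 11
add 5: shortest ending here [4, 3, 3, 2, 1, 6, 1, 9, 7, 9, 5] sum 50, len 11
add 12: shortest ending here [6, 1, 9, 7, 9, 5, 12] sum 49, len 7
add 1: shortest ending here [6, 1, 9, 7, 9, 5, 12, 1] sum 50, len 8
add 10: shortest ending here [9, 7, 9, 5, 12, 1, 10] sum 53, len 7
add 7: shortest ending here [7, 9, 5, 12, 1, 10, 7] sum 51, len 7
add 4: shortest ending here [9, 5, 12, 1, 10, 7, 4] sum 48, len 7
Shortest qualifying length: 7.

7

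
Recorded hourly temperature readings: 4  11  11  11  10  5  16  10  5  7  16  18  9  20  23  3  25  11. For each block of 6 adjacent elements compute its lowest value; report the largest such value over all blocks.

7

(4, 11, 11, 11, 10, 5) → min 4
(11, 11, 11, 10, 5, 16) → min 5
(11, 11, 10, 5, 16, 10) → min 5
(11, 10, 5, 16, 10, 5) → min 5
(10, 5, 16, 10, 5, 7) → min 5
(5, 16, 10, 5, 7, 16) → min 5
(16, 10, 5, 7, 16, 18) → min 5
(10, 5, 7, 16, 18, 9) → min 5
(5, 7, 16, 18, 9, 20) → min 5
(7, 16, 18, 9, 20, 23) → min 7
(16, 18, 9, 20, 23, 3) → min 3
(18, 9, 20, 23, 3, 25) → min 3
(9, 20, 23, 3, 25, 11) → min 3
Largest of these is 7.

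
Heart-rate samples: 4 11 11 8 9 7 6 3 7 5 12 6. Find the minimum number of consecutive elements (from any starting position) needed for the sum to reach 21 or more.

Extend right; whenever the sum reaches 21, record the length and shrink from the left:
add 4: running sum 4 < 21
add 11: running sum 15 < 21
end 2: [11, 11] sum 22, len 2
end 3: [11, 11, 8] sum 30, len 3
end 4: [11, 8, 9] sum 28, len 3
end 5: [8, 9, 7] sum 24, len 3
end 6: [9, 7, 6] sum 22, len 3
end 7: [9, 7, 6, 3] sum 25, len 4
end 8: [7, 6, 3, 7] sum 23, len 4
end 9: [6, 3, 7, 5] sum 21, len 4
end 10: [7, 5, 12] sum 24, len 3
end 11: [5, 12, 6] sum 23, len 3
Shortest qualifying length: 2.

2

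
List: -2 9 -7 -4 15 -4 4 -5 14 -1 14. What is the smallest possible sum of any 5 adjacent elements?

[-2, 9, -7, -4, 15] → sum 11
[9, -7, -4, 15, -4] → sum 9
[-7, -4, 15, -4, 4] → sum 4
[-4, 15, -4, 4, -5] → sum 6
[15, -4, 4, -5, 14] → sum 24
[-4, 4, -5, 14, -1] → sum 8
[4, -5, 14, -1, 14] → sum 26
Smallest of these is 4.

4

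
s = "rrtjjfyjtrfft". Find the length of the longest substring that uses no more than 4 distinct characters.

add r: window [r] (1 distinct), len 1
add r: window [r, r] (1 distinct), len 2
add t: window [r, r, t] (2 distinct), len 3
add j: window [r, r, t, j] (3 distinct), len 4
add j: window [r, r, t, j, j] (3 distinct), len 5
add f: window [r, r, t, j, j, f] (4 distinct), len 6
add y: window [t, j, j, f, y] (4 distinct), len 5
add j: window [t, j, j, f, y, j] (4 distinct), len 6
add t: window [t, j, j, f, y, j, t] (4 distinct), len 7
add r: window [y, j, t, r] (4 distinct), len 4
add f: window [j, t, r, f] (4 distinct), len 4
add f: window [j, t, r, f, f] (4 distinct), len 5
add t: window [j, t, r, f, f, t] (4 distinct), len 6
Longest length with ≤4 distinct: 7.

7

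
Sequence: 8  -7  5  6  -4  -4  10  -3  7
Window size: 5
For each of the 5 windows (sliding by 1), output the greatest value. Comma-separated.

Sliding a size-5 window across the 9 values:
(8, -7, 5, 6, -4) → max 8
(-7, 5, 6, -4, -4) → max 6
(5, 6, -4, -4, 10) → max 10
(6, -4, -4, 10, -3) → max 10
(-4, -4, 10, -3, 7) → max 10

8, 6, 10, 10, 10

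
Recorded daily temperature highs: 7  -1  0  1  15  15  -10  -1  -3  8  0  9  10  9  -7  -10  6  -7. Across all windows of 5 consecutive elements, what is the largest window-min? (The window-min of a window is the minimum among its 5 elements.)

7 -1 0 1 15 → min -1
-1 0 1 15 15 → min -1
0 1 15 15 -10 → min -10
1 15 15 -10 -1 → min -10
15 15 -10 -1 -3 → min -10
15 -10 -1 -3 8 → min -10
-10 -1 -3 8 0 → min -10
-1 -3 8 0 9 → min -3
-3 8 0 9 10 → min -3
8 0 9 10 9 → min 0
0 9 10 9 -7 → min -7
9 10 9 -7 -10 → min -10
10 9 -7 -10 6 → min -10
9 -7 -10 6 -7 → min -10
Largest of these is 0.

0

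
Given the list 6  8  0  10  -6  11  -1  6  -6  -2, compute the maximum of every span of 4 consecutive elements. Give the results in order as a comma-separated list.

Sliding a size-4 window across the 10 values:
(6, 8, 0, 10) → max 10
(8, 0, 10, -6) → max 10
(0, 10, -6, 11) → max 11
(10, -6, 11, -1) → max 11
(-6, 11, -1, 6) → max 11
(11, -1, 6, -6) → max 11
(-1, 6, -6, -2) → max 6

10, 10, 11, 11, 11, 11, 6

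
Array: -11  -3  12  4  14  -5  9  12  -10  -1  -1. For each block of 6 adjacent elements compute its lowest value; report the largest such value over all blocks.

-5

(-11, -3, 12, 4, 14, -5) → min -11
(-3, 12, 4, 14, -5, 9) → min -5
(12, 4, 14, -5, 9, 12) → min -5
(4, 14, -5, 9, 12, -10) → min -10
(14, -5, 9, 12, -10, -1) → min -10
(-5, 9, 12, -10, -1, -1) → min -10
Largest of these is -5.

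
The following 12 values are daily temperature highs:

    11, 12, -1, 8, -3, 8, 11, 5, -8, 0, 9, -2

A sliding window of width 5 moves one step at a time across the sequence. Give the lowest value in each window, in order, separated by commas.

[11, 12, -1, 8, -3] → min -3
[12, -1, 8, -3, 8] → min -3
[-1, 8, -3, 8, 11] → min -3
[8, -3, 8, 11, 5] → min -3
[-3, 8, 11, 5, -8] → min -8
[8, 11, 5, -8, 0] → min -8
[11, 5, -8, 0, 9] → min -8
[5, -8, 0, 9, -2] → min -8

-3, -3, -3, -3, -8, -8, -8, -8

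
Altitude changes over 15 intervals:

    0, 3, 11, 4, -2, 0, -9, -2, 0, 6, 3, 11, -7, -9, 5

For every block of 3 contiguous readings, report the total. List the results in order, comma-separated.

Sliding a size-3 window across the 15 values:
0 3 11 → sum 14
3 11 4 → sum 18
11 4 -2 → sum 13
4 -2 0 → sum 2
-2 0 -9 → sum -11
0 -9 -2 → sum -11
-9 -2 0 → sum -11
-2 0 6 → sum 4
0 6 3 → sum 9
6 3 11 → sum 20
3 11 -7 → sum 7
11 -7 -9 → sum -5
-7 -9 5 → sum -11

14, 18, 13, 2, -11, -11, -11, 4, 9, 20, 7, -5, -11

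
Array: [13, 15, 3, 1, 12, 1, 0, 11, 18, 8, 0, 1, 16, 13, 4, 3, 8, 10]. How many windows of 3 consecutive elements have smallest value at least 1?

13 15 3 → min 3  ≥ 1 ✓
15 3 1 → min 1  ≥ 1 ✓
3 1 12 → min 1  ≥ 1 ✓
1 12 1 → min 1  ≥ 1 ✓
12 1 0 → min 0
1 0 11 → min 0
0 11 18 → min 0
11 18 8 → min 8  ≥ 1 ✓
18 8 0 → min 0
8 0 1 → min 0
0 1 16 → min 0
1 16 13 → min 1  ≥ 1 ✓
16 13 4 → min 4  ≥ 1 ✓
13 4 3 → min 3  ≥ 1 ✓
4 3 8 → min 3  ≥ 1 ✓
3 8 10 → min 3  ≥ 1 ✓
10 windows satisfy the condition.

10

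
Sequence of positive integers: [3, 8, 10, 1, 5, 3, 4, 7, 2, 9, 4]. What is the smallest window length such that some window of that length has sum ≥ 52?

10

add 3: running sum 3 < 52
add 8: running sum 11 < 52
add 10: running sum 21 < 52
add 1: running sum 22 < 52
add 5: running sum 27 < 52
add 3: running sum 30 < 52
add 4: running sum 34 < 52
add 7: running sum 41 < 52
add 2: running sum 43 < 52
add 9: shortest ending here [3, 8, 10, 1, 5, 3, 4, 7, 2, 9] sum 52, len 10
add 4: shortest ending here [8, 10, 1, 5, 3, 4, 7, 2, 9, 4] sum 53, len 10
Shortest qualifying length: 10.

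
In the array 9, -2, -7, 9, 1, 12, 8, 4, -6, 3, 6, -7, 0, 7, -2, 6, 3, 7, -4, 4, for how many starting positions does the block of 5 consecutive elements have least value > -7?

8

[9, -2, -7, 9, 1] → min -7
[-2, -7, 9, 1, 12] → min -7
[-7, 9, 1, 12, 8] → min -7
[9, 1, 12, 8, 4] → min 1  > -7 ✓
[1, 12, 8, 4, -6] → min -6  > -7 ✓
[12, 8, 4, -6, 3] → min -6  > -7 ✓
[8, 4, -6, 3, 6] → min -6  > -7 ✓
[4, -6, 3, 6, -7] → min -7
[-6, 3, 6, -7, 0] → min -7
[3, 6, -7, 0, 7] → min -7
[6, -7, 0, 7, -2] → min -7
[-7, 0, 7, -2, 6] → min -7
[0, 7, -2, 6, 3] → min -2  > -7 ✓
[7, -2, 6, 3, 7] → min -2  > -7 ✓
[-2, 6, 3, 7, -4] → min -4  > -7 ✓
[6, 3, 7, -4, 4] → min -4  > -7 ✓
8 windows satisfy the condition.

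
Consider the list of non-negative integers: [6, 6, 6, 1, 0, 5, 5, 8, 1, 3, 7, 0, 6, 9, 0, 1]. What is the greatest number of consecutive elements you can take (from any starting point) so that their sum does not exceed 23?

7

[6] sum 6 len 1
[6, 6] sum 12 len 2
[6, 6, 6] sum 18 len 3
[6, 6, 6, 1] sum 19 len 4
[6, 6, 6, 1, 0] sum 19 len 5
[6, 6, 1, 0, 5] sum 18 len 5
[6, 6, 1, 0, 5, 5] sum 23 len 6
[1, 0, 5, 5, 8] sum 19 len 5
[1, 0, 5, 5, 8, 1] sum 20 len 6
[1, 0, 5, 5, 8, 1, 3] sum 23 len 7
[8, 1, 3, 7] sum 19 len 4
[8, 1, 3, 7, 0] sum 19 len 5
[1, 3, 7, 0, 6] sum 17 len 5
[7, 0, 6, 9] sum 22 len 4
[7, 0, 6, 9, 0] sum 22 len 5
[7, 0, 6, 9, 0, 1] sum 23 len 6
Longest length seen: 7.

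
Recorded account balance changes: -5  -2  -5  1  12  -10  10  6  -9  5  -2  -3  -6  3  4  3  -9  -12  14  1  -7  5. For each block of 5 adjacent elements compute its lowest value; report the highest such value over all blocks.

[-5, -2, -5, 1, 12] → min -5
[-2, -5, 1, 12, -10] → min -10
[-5, 1, 12, -10, 10] → min -10
[1, 12, -10, 10, 6] → min -10
[12, -10, 10, 6, -9] → min -10
[-10, 10, 6, -9, 5] → min -10
[10, 6, -9, 5, -2] → min -9
[6, -9, 5, -2, -3] → min -9
[-9, 5, -2, -3, -6] → min -9
[5, -2, -3, -6, 3] → min -6
[-2, -3, -6, 3, 4] → min -6
[-3, -6, 3, 4, 3] → min -6
[-6, 3, 4, 3, -9] → min -9
[3, 4, 3, -9, -12] → min -12
[4, 3, -9, -12, 14] → min -12
[3, -9, -12, 14, 1] → min -12
[-9, -12, 14, 1, -7] → min -12
[-12, 14, 1, -7, 5] → min -12
Highest of these is -5.

-5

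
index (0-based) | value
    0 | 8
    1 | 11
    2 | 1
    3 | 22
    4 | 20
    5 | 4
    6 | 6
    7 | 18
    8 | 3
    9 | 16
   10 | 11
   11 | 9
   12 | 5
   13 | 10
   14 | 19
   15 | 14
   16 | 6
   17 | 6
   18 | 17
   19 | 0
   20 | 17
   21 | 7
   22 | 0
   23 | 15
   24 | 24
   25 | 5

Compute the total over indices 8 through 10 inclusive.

30

Elements at indices 8..10: 3, 16, 11
sum(3, 16, 11) = 30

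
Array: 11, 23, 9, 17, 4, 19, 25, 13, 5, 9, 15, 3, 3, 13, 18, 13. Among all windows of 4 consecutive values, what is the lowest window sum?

30

(11, 23, 9, 17) → sum 60
(23, 9, 17, 4) → sum 53
(9, 17, 4, 19) → sum 49
(17, 4, 19, 25) → sum 65
(4, 19, 25, 13) → sum 61
(19, 25, 13, 5) → sum 62
(25, 13, 5, 9) → sum 52
(13, 5, 9, 15) → sum 42
(5, 9, 15, 3) → sum 32
(9, 15, 3, 3) → sum 30
(15, 3, 3, 13) → sum 34
(3, 3, 13, 18) → sum 37
(3, 13, 18, 13) → sum 47
Lowest of these is 30.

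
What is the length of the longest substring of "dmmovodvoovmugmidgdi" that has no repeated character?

5

add d: [d] len 1
add m: [d, m] len 2
add m (repeat m, move left end past it): [m] len 1
add o: [m, o] len 2
add v: [m, o, v] len 3
add o (repeat o, move left end past it): [v, o] len 2
add d: [v, o, d] len 3
add v (repeat v, move left end past it): [o, d, v] len 3
add o (repeat o, move left end past it): [d, v, o] len 3
add o (repeat o, move left end past it): [o] len 1
add v: [o, v] len 2
add m: [o, v, m] len 3
add u: [o, v, m, u] len 4
add g: [o, v, m, u, g] len 5
add m (repeat m, move left end past it): [u, g, m] len 3
add i: [u, g, m, i] len 4
add d: [u, g, m, i, d] len 5
add g (repeat g, move left end past it): [m, i, d, g] len 4
add d (repeat d, move left end past it): [g, d] len 2
add i: [g, d, i] len 3
Longest all-distinct length: 5.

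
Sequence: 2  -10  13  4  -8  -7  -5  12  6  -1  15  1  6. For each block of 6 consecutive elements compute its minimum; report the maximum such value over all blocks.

-1

2 -10 13 4 -8 -7 → min -10
-10 13 4 -8 -7 -5 → min -10
13 4 -8 -7 -5 12 → min -8
4 -8 -7 -5 12 6 → min -8
-8 -7 -5 12 6 -1 → min -8
-7 -5 12 6 -1 15 → min -7
-5 12 6 -1 15 1 → min -5
12 6 -1 15 1 6 → min -1
Maximum of these is -1.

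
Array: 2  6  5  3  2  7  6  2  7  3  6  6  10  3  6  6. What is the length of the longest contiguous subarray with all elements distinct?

[2] len 1
[2, 6] len 2
[2, 6, 5] len 3
[2, 6, 5, 3] len 4
[6, 5, 3, 2] len 4
[6, 5, 3, 2, 7] len 5
[5, 3, 2, 7, 6] len 5
[7, 6, 2] len 3
[6, 2, 7] len 3
[6, 2, 7, 3] len 4
[2, 7, 3, 6] len 4
[6] len 1
[6, 10] len 2
[6, 10, 3] len 3
[10, 3, 6] len 3
[6] len 1
Longest all-distinct length: 5.

5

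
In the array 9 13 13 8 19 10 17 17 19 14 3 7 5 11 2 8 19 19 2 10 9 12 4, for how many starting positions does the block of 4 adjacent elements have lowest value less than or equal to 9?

17

(9, 13, 13, 8) → min 8  ≤ 9 ✓
(13, 13, 8, 19) → min 8  ≤ 9 ✓
(13, 8, 19, 10) → min 8  ≤ 9 ✓
(8, 19, 10, 17) → min 8  ≤ 9 ✓
(19, 10, 17, 17) → min 10
(10, 17, 17, 19) → min 10
(17, 17, 19, 14) → min 14
(17, 19, 14, 3) → min 3  ≤ 9 ✓
(19, 14, 3, 7) → min 3  ≤ 9 ✓
(14, 3, 7, 5) → min 3  ≤ 9 ✓
(3, 7, 5, 11) → min 3  ≤ 9 ✓
(7, 5, 11, 2) → min 2  ≤ 9 ✓
(5, 11, 2, 8) → min 2  ≤ 9 ✓
(11, 2, 8, 19) → min 2  ≤ 9 ✓
(2, 8, 19, 19) → min 2  ≤ 9 ✓
(8, 19, 19, 2) → min 2  ≤ 9 ✓
(19, 19, 2, 10) → min 2  ≤ 9 ✓
(19, 2, 10, 9) → min 2  ≤ 9 ✓
(2, 10, 9, 12) → min 2  ≤ 9 ✓
(10, 9, 12, 4) → min 4  ≤ 9 ✓
17 windows satisfy the condition.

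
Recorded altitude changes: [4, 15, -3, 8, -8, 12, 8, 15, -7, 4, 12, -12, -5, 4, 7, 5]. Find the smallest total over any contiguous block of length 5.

-8

[4, 15, -3, 8, -8] → sum 16
[15, -3, 8, -8, 12] → sum 24
[-3, 8, -8, 12, 8] → sum 17
[8, -8, 12, 8, 15] → sum 35
[-8, 12, 8, 15, -7] → sum 20
[12, 8, 15, -7, 4] → sum 32
[8, 15, -7, 4, 12] → sum 32
[15, -7, 4, 12, -12] → sum 12
[-7, 4, 12, -12, -5] → sum -8
[4, 12, -12, -5, 4] → sum 3
[12, -12, -5, 4, 7] → sum 6
[-12, -5, 4, 7, 5] → sum -1
Smallest of these is -8.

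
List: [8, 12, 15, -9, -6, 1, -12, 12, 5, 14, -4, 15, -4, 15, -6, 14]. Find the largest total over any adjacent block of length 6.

41

(8, 12, 15, -9, -6, 1) → sum 21
(12, 15, -9, -6, 1, -12) → sum 1
(15, -9, -6, 1, -12, 12) → sum 1
(-9, -6, 1, -12, 12, 5) → sum -9
(-6, 1, -12, 12, 5, 14) → sum 14
(1, -12, 12, 5, 14, -4) → sum 16
(-12, 12, 5, 14, -4, 15) → sum 30
(12, 5, 14, -4, 15, -4) → sum 38
(5, 14, -4, 15, -4, 15) → sum 41
(14, -4, 15, -4, 15, -6) → sum 30
(-4, 15, -4, 15, -6, 14) → sum 30
Largest of these is 41.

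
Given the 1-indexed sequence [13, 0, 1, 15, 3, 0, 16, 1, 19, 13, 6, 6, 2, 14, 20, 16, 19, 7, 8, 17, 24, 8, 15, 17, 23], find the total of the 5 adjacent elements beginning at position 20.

81

Elements at indices 20..24: 17, 24, 8, 15, 17
sum(17, 24, 8, 15, 17) = 81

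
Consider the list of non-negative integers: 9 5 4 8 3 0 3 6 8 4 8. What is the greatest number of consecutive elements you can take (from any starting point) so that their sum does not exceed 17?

Extend to the right; shrink from the left whenever the sum exceeds 17:
→ 9: sum 9, len 1
→ 5: sum 14, len 2
→ 4 (dropped 9): sum 9, len 2
→ 8: sum 17, len 3
→ 3 (dropped 5): sum 15, len 3
→ 0: sum 15, len 4
→ 3 (dropped 4): sum 14, len 4
→ 6 (dropped 8): sum 12, len 4
→ 8 (dropped 3): sum 17, len 4
→ 4 (dropped 0, 3, 6): sum 12, len 2
→ 8 (dropped 8): sum 12, len 2
Longest length seen: 4.

4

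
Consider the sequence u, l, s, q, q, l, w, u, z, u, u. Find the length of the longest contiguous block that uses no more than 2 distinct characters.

Extend right; when distinct count exceeds 2, shrink from the left:
[u] 1 distinct, len 1
[u, l] 2 distinct, len 2
[l, s] 2 distinct, len 2
[s, q] 2 distinct, len 2
[s, q, q] 2 distinct, len 3
[q, q, l] 2 distinct, len 3
[l, w] 2 distinct, len 2
[w, u] 2 distinct, len 2
[u, z] 2 distinct, len 2
[u, z, u] 2 distinct, len 3
[u, z, u, u] 2 distinct, len 4
Longest length with ≤2 distinct: 4.

4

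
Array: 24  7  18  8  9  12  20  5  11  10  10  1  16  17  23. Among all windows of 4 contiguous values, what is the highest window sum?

(24, 7, 18, 8) → sum 57
(7, 18, 8, 9) → sum 42
(18, 8, 9, 12) → sum 47
(8, 9, 12, 20) → sum 49
(9, 12, 20, 5) → sum 46
(12, 20, 5, 11) → sum 48
(20, 5, 11, 10) → sum 46
(5, 11, 10, 10) → sum 36
(11, 10, 10, 1) → sum 32
(10, 10, 1, 16) → sum 37
(10, 1, 16, 17) → sum 44
(1, 16, 17, 23) → sum 57
Highest of these is 57.

57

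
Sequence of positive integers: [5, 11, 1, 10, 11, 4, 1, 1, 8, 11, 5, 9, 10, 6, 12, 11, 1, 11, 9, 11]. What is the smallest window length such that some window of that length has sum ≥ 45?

5

add 5: running sum 5 < 45
add 11: running sum 16 < 45
add 1: running sum 17 < 45
add 10: running sum 27 < 45
add 11: running sum 38 < 45
add 4: running sum 42 < 45
add 1: running sum 43 < 45
add 1: running sum 44 < 45
end 8: [11, 1, 10, 11, 4, 1, 1, 8] sum 47, len 8
end 9: [10, 11, 4, 1, 1, 8, 11] sum 46, len 7
end 10: [10, 11, 4, 1, 1, 8, 11, 5] sum 51, len 8
end 11: [11, 4, 1, 1, 8, 11, 5, 9] sum 50, len 8
end 12: [1, 1, 8, 11, 5, 9, 10] sum 45, len 7
end 13: [8, 11, 5, 9, 10, 6] sum 49, len 6
end 14: [11, 5, 9, 10, 6, 12] sum 53, len 6
end 15: [9, 10, 6, 12, 11] sum 48, len 5
end 16: [9, 10, 6, 12, 11, 1] sum 49, len 6
end 17: [10, 6, 12, 11, 1, 11] sum 51, len 6
end 18: [6, 12, 11, 1, 11, 9] sum 50, len 6
end 19: [12, 11, 1, 11, 9, 11] sum 55, len 6
Shortest qualifying length: 5.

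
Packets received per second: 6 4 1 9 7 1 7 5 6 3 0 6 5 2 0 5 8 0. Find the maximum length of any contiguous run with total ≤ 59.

add 6: [6] sum 6, len 1
add 4: [6, 4] sum 10, len 2
add 1: [6, 4, 1] sum 11, len 3
add 9: [6, 4, 1, 9] sum 20, len 4
add 7: [6, 4, 1, 9, 7] sum 27, len 5
add 1: [6, 4, 1, 9, 7, 1] sum 28, len 6
add 7: [6, 4, 1, 9, 7, 1, 7] sum 35, len 7
add 5: [6, 4, 1, 9, 7, 1, 7, 5] sum 40, len 8
add 6: [6, 4, 1, 9, 7, 1, 7, 5, 6] sum 46, len 9
add 3: [6, 4, 1, 9, 7, 1, 7, 5, 6, 3] sum 49, len 10
add 0: [6, 4, 1, 9, 7, 1, 7, 5, 6, 3, 0] sum 49, len 11
add 6: [6, 4, 1, 9, 7, 1, 7, 5, 6, 3, 0, 6] sum 55, len 12
add 5: [4, 1, 9, 7, 1, 7, 5, 6, 3, 0, 6, 5] sum 54, len 12
add 2: [4, 1, 9, 7, 1, 7, 5, 6, 3, 0, 6, 5, 2] sum 56, len 13
add 0: [4, 1, 9, 7, 1, 7, 5, 6, 3, 0, 6, 5, 2, 0] sum 56, len 14
add 5: [1, 9, 7, 1, 7, 5, 6, 3, 0, 6, 5, 2, 0, 5] sum 57, len 14
add 8: [7, 1, 7, 5, 6, 3, 0, 6, 5, 2, 0, 5, 8] sum 55, len 13
add 0: [7, 1, 7, 5, 6, 3, 0, 6, 5, 2, 0, 5, 8, 0] sum 55, len 14
Longest length seen: 14.

14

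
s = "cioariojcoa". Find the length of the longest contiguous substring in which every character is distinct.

6

[c] len 1
[c, i] len 2
[c, i, o] len 3
[c, i, o, a] len 4
[c, i, o, a, r] len 5
[o, a, r, i] len 4
[a, r, i, o] len 4
[a, r, i, o, j] len 5
[a, r, i, o, j, c] len 6
[j, c, o] len 3
[j, c, o, a] len 4
Longest all-distinct length: 6.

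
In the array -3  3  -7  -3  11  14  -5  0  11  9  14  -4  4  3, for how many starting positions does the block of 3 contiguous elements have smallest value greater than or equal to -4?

6

[-3, 3, -7] → min -7
[3, -7, -3] → min -7
[-7, -3, 11] → min -7
[-3, 11, 14] → min -3  ≥ -4 ✓
[11, 14, -5] → min -5
[14, -5, 0] → min -5
[-5, 0, 11] → min -5
[0, 11, 9] → min 0  ≥ -4 ✓
[11, 9, 14] → min 9  ≥ -4 ✓
[9, 14, -4] → min -4  ≥ -4 ✓
[14, -4, 4] → min -4  ≥ -4 ✓
[-4, 4, 3] → min -4  ≥ -4 ✓
6 windows satisfy the condition.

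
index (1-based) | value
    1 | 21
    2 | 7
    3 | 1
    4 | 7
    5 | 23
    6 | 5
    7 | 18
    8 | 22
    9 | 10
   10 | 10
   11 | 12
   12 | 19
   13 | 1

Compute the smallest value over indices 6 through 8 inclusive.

Elements at indices 6..8: 5, 18, 22
min(5, 18, 22) = 5

5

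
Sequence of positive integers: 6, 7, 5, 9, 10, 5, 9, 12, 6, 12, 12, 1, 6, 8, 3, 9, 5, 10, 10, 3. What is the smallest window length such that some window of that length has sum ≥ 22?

Extend right; whenever the sum reaches 22, record the length and shrink from the left:
add 6: running sum 6 < 22
add 7: running sum 13 < 22
add 5: running sum 18 < 22
add 9: shortest ending here [6, 7, 5, 9] sum 27, len 4
add 10: shortest ending here [5, 9, 10] sum 24, len 3
add 5: shortest ending here [9, 10, 5] sum 24, len 3
add 9: shortest ending here [10, 5, 9] sum 24, len 3
add 12: shortest ending here [5, 9, 12] sum 26, len 3
add 6: shortest ending here [9, 12, 6] sum 27, len 3
add 12: shortest ending here [12, 6, 12] sum 30, len 3
add 12: shortest ending here [12, 12] sum 24, len 2
add 1: shortest ending here [12, 12, 1] sum 25, len 3
add 6: shortest ending here [12, 12, 1, 6] sum 31, len 4
add 8: shortest ending here [12, 1, 6, 8] sum 27, len 4
add 3: shortest ending here [12, 1, 6, 8, 3] sum 30, len 5
add 9: shortest ending here [6, 8, 3, 9] sum 26, len 4
add 5: shortest ending here [8, 3, 9, 5] sum 25, len 4
add 10: shortest ending here [9, 5, 10] sum 24, len 3
add 10: shortest ending here [5, 10, 10] sum 25, len 3
add 3: shortest ending here [10, 10, 3] sum 23, len 3
Shortest qualifying length: 2.

2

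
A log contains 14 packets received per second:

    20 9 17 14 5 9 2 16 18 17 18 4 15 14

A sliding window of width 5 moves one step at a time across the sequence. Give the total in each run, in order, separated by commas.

65, 54, 47, 46, 50, 62, 71, 73, 72, 68

[20, 9, 17, 14, 5] → sum 65
[9, 17, 14, 5, 9] → sum 54
[17, 14, 5, 9, 2] → sum 47
[14, 5, 9, 2, 16] → sum 46
[5, 9, 2, 16, 18] → sum 50
[9, 2, 16, 18, 17] → sum 62
[2, 16, 18, 17, 18] → sum 71
[16, 18, 17, 18, 4] → sum 73
[18, 17, 18, 4, 15] → sum 72
[17, 18, 4, 15, 14] → sum 68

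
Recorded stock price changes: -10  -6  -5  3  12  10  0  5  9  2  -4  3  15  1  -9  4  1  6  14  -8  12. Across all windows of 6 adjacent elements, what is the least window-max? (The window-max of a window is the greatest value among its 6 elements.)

-10 -6 -5 3 12 10 → max 12
-6 -5 3 12 10 0 → max 12
-5 3 12 10 0 5 → max 12
3 12 10 0 5 9 → max 12
12 10 0 5 9 2 → max 12
10 0 5 9 2 -4 → max 10
0 5 9 2 -4 3 → max 9
5 9 2 -4 3 15 → max 15
9 2 -4 3 15 1 → max 15
2 -4 3 15 1 -9 → max 15
-4 3 15 1 -9 4 → max 15
3 15 1 -9 4 1 → max 15
15 1 -9 4 1 6 → max 15
1 -9 4 1 6 14 → max 14
-9 4 1 6 14 -8 → max 14
4 1 6 14 -8 12 → max 14
Least of these is 9.

9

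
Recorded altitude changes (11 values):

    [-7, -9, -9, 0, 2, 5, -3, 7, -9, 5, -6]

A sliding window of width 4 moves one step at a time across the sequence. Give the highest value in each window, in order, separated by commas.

0, 2, 5, 5, 7, 7, 7, 7

Sliding a size-4 window across the 11 values:
[-7, -9, -9, 0] → max 0
[-9, -9, 0, 2] → max 2
[-9, 0, 2, 5] → max 5
[0, 2, 5, -3] → max 5
[2, 5, -3, 7] → max 7
[5, -3, 7, -9] → max 7
[-3, 7, -9, 5] → max 7
[7, -9, 5, -6] → max 7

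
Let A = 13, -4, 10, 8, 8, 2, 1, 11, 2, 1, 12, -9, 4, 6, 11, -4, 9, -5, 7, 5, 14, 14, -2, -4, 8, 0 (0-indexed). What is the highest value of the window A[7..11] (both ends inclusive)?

Elements at indices 7..11: 11, 2, 1, 12, -9
max(11, 2, 1, 12, -9) = 12

12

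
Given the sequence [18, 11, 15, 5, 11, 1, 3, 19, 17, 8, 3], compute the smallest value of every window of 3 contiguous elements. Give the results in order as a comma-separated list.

[18, 11, 15] → min 11
[11, 15, 5] → min 5
[15, 5, 11] → min 5
[5, 11, 1] → min 1
[11, 1, 3] → min 1
[1, 3, 19] → min 1
[3, 19, 17] → min 3
[19, 17, 8] → min 8
[17, 8, 3] → min 3

11, 5, 5, 1, 1, 1, 3, 8, 3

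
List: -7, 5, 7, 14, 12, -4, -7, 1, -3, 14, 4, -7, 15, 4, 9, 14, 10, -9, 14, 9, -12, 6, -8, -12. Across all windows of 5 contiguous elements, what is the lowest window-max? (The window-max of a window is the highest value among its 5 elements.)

9

[-7, 5, 7, 14, 12] → max 14
[5, 7, 14, 12, -4] → max 14
[7, 14, 12, -4, -7] → max 14
[14, 12, -4, -7, 1] → max 14
[12, -4, -7, 1, -3] → max 12
[-4, -7, 1, -3, 14] → max 14
[-7, 1, -3, 14, 4] → max 14
[1, -3, 14, 4, -7] → max 14
[-3, 14, 4, -7, 15] → max 15
[14, 4, -7, 15, 4] → max 15
[4, -7, 15, 4, 9] → max 15
[-7, 15, 4, 9, 14] → max 15
[15, 4, 9, 14, 10] → max 15
[4, 9, 14, 10, -9] → max 14
[9, 14, 10, -9, 14] → max 14
[14, 10, -9, 14, 9] → max 14
[10, -9, 14, 9, -12] → max 14
[-9, 14, 9, -12, 6] → max 14
[14, 9, -12, 6, -8] → max 14
[9, -12, 6, -8, -12] → max 9
Lowest of these is 9.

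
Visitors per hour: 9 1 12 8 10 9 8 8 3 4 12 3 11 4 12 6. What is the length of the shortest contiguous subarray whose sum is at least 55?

6

add 9: running sum 9 < 55
add 1: running sum 10 < 55
add 12: running sum 22 < 55
add 8: running sum 30 < 55
add 10: running sum 40 < 55
add 9: running sum 49 < 55
add 8: shortest ending here [9, 1, 12, 8, 10, 9, 8] sum 57, len 7
add 8: shortest ending here [12, 8, 10, 9, 8, 8] sum 55, len 6
add 3: shortest ending here [12, 8, 10, 9, 8, 8, 3] sum 58, len 7
add 4: shortest ending here [12, 8, 10, 9, 8, 8, 3, 4] sum 62, len 8
add 12: shortest ending here [8, 10, 9, 8, 8, 3, 4, 12] sum 62, len 8
add 3: shortest ending here [10, 9, 8, 8, 3, 4, 12, 3] sum 57, len 8
add 11: shortest ending here [9, 8, 8, 3, 4, 12, 3, 11] sum 58, len 8
add 4: shortest ending here [9, 8, 8, 3, 4, 12, 3, 11, 4] sum 62, len 9
add 12: shortest ending here [8, 3, 4, 12, 3, 11, 4, 12] sum 57, len 8
add 6: shortest ending here [3, 4, 12, 3, 11, 4, 12, 6] sum 55, len 8
Shortest qualifying length: 6.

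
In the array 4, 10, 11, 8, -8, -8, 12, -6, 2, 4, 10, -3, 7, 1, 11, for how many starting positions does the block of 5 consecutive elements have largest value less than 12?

6

4 10 11 8 -8 → max 11  < 12 ✓
10 11 8 -8 -8 → max 11  < 12 ✓
11 8 -8 -8 12 → max 12
8 -8 -8 12 -6 → max 12
-8 -8 12 -6 2 → max 12
-8 12 -6 2 4 → max 12
12 -6 2 4 10 → max 12
-6 2 4 10 -3 → max 10  < 12 ✓
2 4 10 -3 7 → max 10  < 12 ✓
4 10 -3 7 1 → max 10  < 12 ✓
10 -3 7 1 11 → max 11  < 12 ✓
6 windows satisfy the condition.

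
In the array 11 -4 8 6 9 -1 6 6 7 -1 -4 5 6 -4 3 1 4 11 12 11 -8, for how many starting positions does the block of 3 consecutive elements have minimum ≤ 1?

11 -4 8 → min -4  ≤ 1 ✓
-4 8 6 → min -4  ≤ 1 ✓
8 6 9 → min 6
6 9 -1 → min -1  ≤ 1 ✓
9 -1 6 → min -1  ≤ 1 ✓
-1 6 6 → min -1  ≤ 1 ✓
6 6 7 → min 6
6 7 -1 → min -1  ≤ 1 ✓
7 -1 -4 → min -4  ≤ 1 ✓
-1 -4 5 → min -4  ≤ 1 ✓
-4 5 6 → min -4  ≤ 1 ✓
5 6 -4 → min -4  ≤ 1 ✓
6 -4 3 → min -4  ≤ 1 ✓
-4 3 1 → min -4  ≤ 1 ✓
3 1 4 → min 1  ≤ 1 ✓
1 4 11 → min 1  ≤ 1 ✓
4 11 12 → min 4
11 12 11 → min 11
12 11 -8 → min -8  ≤ 1 ✓
15 windows satisfy the condition.

15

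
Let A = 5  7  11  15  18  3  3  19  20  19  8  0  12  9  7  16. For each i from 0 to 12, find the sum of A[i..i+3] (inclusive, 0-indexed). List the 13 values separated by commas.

38, 51, 47, 39, 43, 45, 61, 66, 47, 39, 29, 28, 44

[5, 7, 11, 15] → sum 38
[7, 11, 15, 18] → sum 51
[11, 15, 18, 3] → sum 47
[15, 18, 3, 3] → sum 39
[18, 3, 3, 19] → sum 43
[3, 3, 19, 20] → sum 45
[3, 19, 20, 19] → sum 61
[19, 20, 19, 8] → sum 66
[20, 19, 8, 0] → sum 47
[19, 8, 0, 12] → sum 39
[8, 0, 12, 9] → sum 29
[0, 12, 9, 7] → sum 28
[12, 9, 7, 16] → sum 44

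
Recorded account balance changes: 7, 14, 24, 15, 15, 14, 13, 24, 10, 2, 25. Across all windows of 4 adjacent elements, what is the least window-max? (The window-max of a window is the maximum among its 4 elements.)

Window maxs for each of the 8 positions:
(7, 14, 24, 15) → max 24
(14, 24, 15, 15) → max 24
(24, 15, 15, 14) → max 24
(15, 15, 14, 13) → max 15
(15, 14, 13, 24) → max 24
(14, 13, 24, 10) → max 24
(13, 24, 10, 2) → max 24
(24, 10, 2, 25) → max 25
Least of these is 15.

15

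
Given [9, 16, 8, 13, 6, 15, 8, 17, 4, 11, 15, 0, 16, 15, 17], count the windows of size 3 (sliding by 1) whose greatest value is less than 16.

5

[9, 16, 8] → max 16
[16, 8, 13] → max 16
[8, 13, 6] → max 13  < 16 ✓
[13, 6, 15] → max 15  < 16 ✓
[6, 15, 8] → max 15  < 16 ✓
[15, 8, 17] → max 17
[8, 17, 4] → max 17
[17, 4, 11] → max 17
[4, 11, 15] → max 15  < 16 ✓
[11, 15, 0] → max 15  < 16 ✓
[15, 0, 16] → max 16
[0, 16, 15] → max 16
[16, 15, 17] → max 17
5 windows satisfy the condition.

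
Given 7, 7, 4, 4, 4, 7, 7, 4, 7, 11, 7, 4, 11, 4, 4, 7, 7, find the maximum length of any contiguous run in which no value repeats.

add 7: [7] len 1
add 7 (repeat 7, move left end past it): [7] len 1
add 4: [7, 4] len 2
add 4 (repeat 4, move left end past it): [4] len 1
add 4 (repeat 4, move left end past it): [4] len 1
add 7: [4, 7] len 2
add 7 (repeat 7, move left end past it): [7] len 1
add 4: [7, 4] len 2
add 7 (repeat 7, move left end past it): [4, 7] len 2
add 11: [4, 7, 11] len 3
add 7 (repeat 7, move left end past it): [11, 7] len 2
add 4: [11, 7, 4] len 3
add 11 (repeat 11, move left end past it): [7, 4, 11] len 3
add 4 (repeat 4, move left end past it): [11, 4] len 2
add 4 (repeat 4, move left end past it): [4] len 1
add 7: [4, 7] len 2
add 7 (repeat 7, move left end past it): [7] len 1
Longest all-distinct length: 3.

3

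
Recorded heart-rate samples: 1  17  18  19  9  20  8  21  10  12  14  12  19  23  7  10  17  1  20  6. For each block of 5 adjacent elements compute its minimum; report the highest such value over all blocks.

12

Each size-5 window and its min:
[1, 17, 18, 19, 9] → min 1
[17, 18, 19, 9, 20] → min 9
[18, 19, 9, 20, 8] → min 8
[19, 9, 20, 8, 21] → min 8
[9, 20, 8, 21, 10] → min 8
[20, 8, 21, 10, 12] → min 8
[8, 21, 10, 12, 14] → min 8
[21, 10, 12, 14, 12] → min 10
[10, 12, 14, 12, 19] → min 10
[12, 14, 12, 19, 23] → min 12
[14, 12, 19, 23, 7] → min 7
[12, 19, 23, 7, 10] → min 7
[19, 23, 7, 10, 17] → min 7
[23, 7, 10, 17, 1] → min 1
[7, 10, 17, 1, 20] → min 1
[10, 17, 1, 20, 6] → min 1
Highest of these is 12.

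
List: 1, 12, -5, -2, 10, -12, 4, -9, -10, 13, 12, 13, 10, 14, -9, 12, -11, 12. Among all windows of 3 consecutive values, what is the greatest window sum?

38

[1, 12, -5] → sum 8
[12, -5, -2] → sum 5
[-5, -2, 10] → sum 3
[-2, 10, -12] → sum -4
[10, -12, 4] → sum 2
[-12, 4, -9] → sum -17
[4, -9, -10] → sum -15
[-9, -10, 13] → sum -6
[-10, 13, 12] → sum 15
[13, 12, 13] → sum 38
[12, 13, 10] → sum 35
[13, 10, 14] → sum 37
[10, 14, -9] → sum 15
[14, -9, 12] → sum 17
[-9, 12, -11] → sum -8
[12, -11, 12] → sum 13
Greatest of these is 38.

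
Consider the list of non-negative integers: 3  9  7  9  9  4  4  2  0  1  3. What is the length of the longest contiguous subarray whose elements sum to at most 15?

Extend to the right; shrink from the left whenever the sum exceeds 15:
→ 3: sum 3, len 1
→ 9: sum 12, len 2
→ 7 (dropped 3, 9): sum 7, len 1
→ 9 (dropped 7): sum 9, len 1
→ 9 (dropped 9): sum 9, len 1
→ 4: sum 13, len 2
→ 4 (dropped 9): sum 8, len 2
→ 2: sum 10, len 3
→ 0: sum 10, len 4
→ 1: sum 11, len 5
→ 3: sum 14, len 6
Longest length seen: 6.

6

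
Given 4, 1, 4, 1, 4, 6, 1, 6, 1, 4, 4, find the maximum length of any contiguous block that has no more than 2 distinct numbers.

5

[4] 1 distinct, len 1
[4, 1] 2 distinct, len 2
[4, 1, 4] 2 distinct, len 3
[4, 1, 4, 1] 2 distinct, len 4
[4, 1, 4, 1, 4] 2 distinct, len 5
[4, 6] 2 distinct, len 2
[6, 1] 2 distinct, len 2
[6, 1, 6] 2 distinct, len 3
[6, 1, 6, 1] 2 distinct, len 4
[1, 4] 2 distinct, len 2
[1, 4, 4] 2 distinct, len 3
Longest length with ≤2 distinct: 5.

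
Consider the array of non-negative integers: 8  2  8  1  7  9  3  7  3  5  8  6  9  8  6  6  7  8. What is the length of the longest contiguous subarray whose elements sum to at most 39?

7

add 8: [8] sum 8, len 1
add 2: [8, 2] sum 10, len 2
add 8: [8, 2, 8] sum 18, len 3
add 1: [8, 2, 8, 1] sum 19, len 4
add 7: [8, 2, 8, 1, 7] sum 26, len 5
add 9: [8, 2, 8, 1, 7, 9] sum 35, len 6
add 3: [8, 2, 8, 1, 7, 9, 3] sum 38, len 7
add 7: [2, 8, 1, 7, 9, 3, 7] sum 37, len 7
add 3: [8, 1, 7, 9, 3, 7, 3] sum 38, len 7
add 5: [1, 7, 9, 3, 7, 3, 5] sum 35, len 7
add 8: [9, 3, 7, 3, 5, 8] sum 35, len 6
add 6: [3, 7, 3, 5, 8, 6] sum 32, len 6
add 9: [7, 3, 5, 8, 6, 9] sum 38, len 6
add 8: [3, 5, 8, 6, 9, 8] sum 39, len 6
add 6: [8, 6, 9, 8, 6] sum 37, len 5
add 6: [6, 9, 8, 6, 6] sum 35, len 5
add 7: [9, 8, 6, 6, 7] sum 36, len 5
add 8: [8, 6, 6, 7, 8] sum 35, len 5
Longest length seen: 7.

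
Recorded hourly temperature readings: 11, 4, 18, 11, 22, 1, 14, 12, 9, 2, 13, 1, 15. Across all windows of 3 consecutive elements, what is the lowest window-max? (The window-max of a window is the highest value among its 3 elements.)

(11, 4, 18) → max 18
(4, 18, 11) → max 18
(18, 11, 22) → max 22
(11, 22, 1) → max 22
(22, 1, 14) → max 22
(1, 14, 12) → max 14
(14, 12, 9) → max 14
(12, 9, 2) → max 12
(9, 2, 13) → max 13
(2, 13, 1) → max 13
(13, 1, 15) → max 15
Lowest of these is 12.

12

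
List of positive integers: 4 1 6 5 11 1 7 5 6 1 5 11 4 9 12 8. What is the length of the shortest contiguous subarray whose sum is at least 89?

14

add 4: running sum 4 < 89
add 1: running sum 5 < 89
add 6: running sum 11 < 89
add 5: running sum 16 < 89
add 11: running sum 27 < 89
add 1: running sum 28 < 89
add 7: running sum 35 < 89
add 5: running sum 40 < 89
add 6: running sum 46 < 89
add 1: running sum 47 < 89
add 5: running sum 52 < 89
add 11: running sum 63 < 89
add 4: running sum 67 < 89
add 9: running sum 76 < 89
add 12: running sum 88 < 89
end 15: [6, 5, 11, 1, 7, 5, 6, 1, 5, 11, 4, 9, 12, 8] sum 91, len 14
Shortest qualifying length: 14.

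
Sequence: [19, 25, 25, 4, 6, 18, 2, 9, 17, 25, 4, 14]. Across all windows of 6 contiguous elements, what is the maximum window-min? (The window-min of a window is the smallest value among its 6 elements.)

Window mins for each of the 7 positions:
(19, 25, 25, 4, 6, 18) → min 4
(25, 25, 4, 6, 18, 2) → min 2
(25, 4, 6, 18, 2, 9) → min 2
(4, 6, 18, 2, 9, 17) → min 2
(6, 18, 2, 9, 17, 25) → min 2
(18, 2, 9, 17, 25, 4) → min 2
(2, 9, 17, 25, 4, 14) → min 2
Maximum of these is 4.

4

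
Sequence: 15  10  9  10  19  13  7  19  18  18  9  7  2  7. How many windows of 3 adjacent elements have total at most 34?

15 10 9 → sum 34  ≤ 34 ✓
10 9 10 → sum 29  ≤ 34 ✓
9 10 19 → sum 38
10 19 13 → sum 42
19 13 7 → sum 39
13 7 19 → sum 39
7 19 18 → sum 44
19 18 18 → sum 55
18 18 9 → sum 45
18 9 7 → sum 34  ≤ 34 ✓
9 7 2 → sum 18  ≤ 34 ✓
7 2 7 → sum 16  ≤ 34 ✓
5 windows satisfy the condition.

5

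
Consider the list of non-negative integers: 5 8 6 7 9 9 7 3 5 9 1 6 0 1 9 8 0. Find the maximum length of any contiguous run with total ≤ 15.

→ 5: sum 5, len 1
→ 8: sum 13, len 2
→ 6 (dropped 5): sum 14, len 2
→ 7 (dropped 8): sum 13, len 2
→ 9 (dropped 6, 7): sum 9, len 1
→ 9 (dropped 9): sum 9, len 1
→ 7 (dropped 9): sum 7, len 1
→ 3: sum 10, len 2
→ 5: sum 15, len 3
→ 9 (dropped 7, 3): sum 14, len 2
→ 1: sum 15, len 3
→ 6 (dropped 5, 9): sum 7, len 2
→ 0: sum 7, len 3
→ 1: sum 8, len 4
→ 9 (dropped 1, 6): sum 10, len 3
→ 8 (dropped 0, 1, 9): sum 8, len 1
→ 0: sum 8, len 2
Longest length seen: 4.

4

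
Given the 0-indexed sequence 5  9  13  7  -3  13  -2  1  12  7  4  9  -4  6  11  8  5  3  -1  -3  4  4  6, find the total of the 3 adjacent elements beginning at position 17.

Elements at indices 17..19: 3, -1, -3
sum(3, -1, -3) = -1

-1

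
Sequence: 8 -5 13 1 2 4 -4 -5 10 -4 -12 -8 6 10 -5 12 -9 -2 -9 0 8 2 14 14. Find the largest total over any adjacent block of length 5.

8 -5 13 1 2 → sum 19
-5 13 1 2 4 → sum 15
13 1 2 4 -4 → sum 16
1 2 4 -4 -5 → sum -2
2 4 -4 -5 10 → sum 7
4 -4 -5 10 -4 → sum 1
-4 -5 10 -4 -12 → sum -15
-5 10 -4 -12 -8 → sum -19
10 -4 -12 -8 6 → sum -8
-4 -12 -8 6 10 → sum -8
-12 -8 6 10 -5 → sum -9
-8 6 10 -5 12 → sum 15
6 10 -5 12 -9 → sum 14
10 -5 12 -9 -2 → sum 6
-5 12 -9 -2 -9 → sum -13
12 -9 -2 -9 0 → sum -8
-9 -2 -9 0 8 → sum -12
-2 -9 0 8 2 → sum -1
-9 0 8 2 14 → sum 15
0 8 2 14 14 → sum 38
Largest of these is 38.

38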